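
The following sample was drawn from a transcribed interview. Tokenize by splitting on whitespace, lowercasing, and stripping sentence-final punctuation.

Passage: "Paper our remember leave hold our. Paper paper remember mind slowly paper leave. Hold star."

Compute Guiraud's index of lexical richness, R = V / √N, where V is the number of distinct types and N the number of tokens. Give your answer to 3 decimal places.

N = 15, V = 8.
√N = 3.872983
R = 8 / 3.872983 = 2.066

2.066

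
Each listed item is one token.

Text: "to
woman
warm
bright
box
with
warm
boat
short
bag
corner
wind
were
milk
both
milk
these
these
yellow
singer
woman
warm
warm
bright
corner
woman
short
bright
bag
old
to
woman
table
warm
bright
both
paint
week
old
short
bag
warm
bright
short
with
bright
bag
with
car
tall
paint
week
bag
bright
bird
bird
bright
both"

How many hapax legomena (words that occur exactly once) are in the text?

Frequencies: bright:8, warm:6, bag:5, woman:4, short:4, with:3, both:3, to:2, corner:2, milk:2, these:2, old:2, paint:2, week:2, bird:2, box:1, boat:1, wind:1, were:1, yellow:1, … (4 more, each freq 1)
Hapax (freq=1): boat, box, car, singer, table, tall, were, wind, yellow

9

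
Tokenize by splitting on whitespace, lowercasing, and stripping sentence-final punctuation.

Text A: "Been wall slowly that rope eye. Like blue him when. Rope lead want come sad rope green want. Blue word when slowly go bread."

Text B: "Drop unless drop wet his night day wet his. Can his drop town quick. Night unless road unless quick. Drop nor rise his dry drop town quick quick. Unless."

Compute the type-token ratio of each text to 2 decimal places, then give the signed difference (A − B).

TTR(A) = 18/24 = 0.75
TTR(B) = 13/29 = 0.45
Difference = 0.75 − 0.45 = 0.30

0.30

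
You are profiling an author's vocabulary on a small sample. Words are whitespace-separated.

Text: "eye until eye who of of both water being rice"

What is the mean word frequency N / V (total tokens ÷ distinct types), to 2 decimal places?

1.25

N = 10 tokens, V = 8 types.
Mean frequency = N / V = 10 / 8 = 1.25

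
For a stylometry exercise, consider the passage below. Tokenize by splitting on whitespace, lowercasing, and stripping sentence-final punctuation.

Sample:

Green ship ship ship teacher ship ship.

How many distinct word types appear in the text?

3

Distinct types: {green, ship, teacher}
V = 3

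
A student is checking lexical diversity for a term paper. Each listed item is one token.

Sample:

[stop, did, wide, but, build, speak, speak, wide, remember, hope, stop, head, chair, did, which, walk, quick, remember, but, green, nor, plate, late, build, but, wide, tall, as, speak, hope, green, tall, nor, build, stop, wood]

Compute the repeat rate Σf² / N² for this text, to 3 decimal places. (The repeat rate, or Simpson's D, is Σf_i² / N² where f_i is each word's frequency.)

0.060

Frequencies: stop:3, wide:3, but:3, build:3, speak:3, did:2, remember:2, hope:2, green:2, nor:2, tall:2, head:1, chair:1, which:1, walk:1, quick:1, plate:1, late:1, as:1, wood:1
Σf² = 78; N² = 1296
Repeat rate = 78 / 1296 = 0.060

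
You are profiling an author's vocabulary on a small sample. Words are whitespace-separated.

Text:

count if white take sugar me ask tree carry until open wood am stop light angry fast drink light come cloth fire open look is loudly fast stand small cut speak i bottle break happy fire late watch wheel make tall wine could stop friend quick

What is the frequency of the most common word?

2

Frequencies: open:2, stop:2, light:2, fast:2, fire:2, count:1, if:1, white:1, take:1, sugar:1, me:1, ask:1, tree:1, carry:1, until:1, wood:1, am:1, angry:1, drink:1, come:1, … (21 more, each freq 1)
Most common: 'open' with frequency 2.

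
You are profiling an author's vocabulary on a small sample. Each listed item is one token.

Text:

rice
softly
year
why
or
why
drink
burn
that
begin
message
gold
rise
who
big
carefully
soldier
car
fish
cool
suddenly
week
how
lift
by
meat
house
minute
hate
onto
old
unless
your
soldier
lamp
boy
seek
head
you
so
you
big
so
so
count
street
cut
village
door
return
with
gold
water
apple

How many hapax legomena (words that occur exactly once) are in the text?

41

Frequencies: so:3, why:2, gold:2, big:2, soldier:2, you:2, rice:1, softly:1, year:1, or:1, drink:1, burn:1, that:1, begin:1, message:1, rise:1, who:1, carefully:1, car:1, fish:1, … (27 more, each freq 1)
Hapax (freq=1): apple, begin, boy, burn, by, car, carefully, cool, count, cut, door, drink, fish, hate, head, house, how, lamp, lift, meat, message, minute, old, onto, or, return, rice, rise, seek, softly, street, suddenly, that, unless, village, water, week, who, with, year, your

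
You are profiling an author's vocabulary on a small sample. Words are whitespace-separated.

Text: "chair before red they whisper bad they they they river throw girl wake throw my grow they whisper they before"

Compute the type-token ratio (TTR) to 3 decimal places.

0.600

N = 20 tokens, V = 12 types.
TTR = V / N = 12 / 20 = 0.600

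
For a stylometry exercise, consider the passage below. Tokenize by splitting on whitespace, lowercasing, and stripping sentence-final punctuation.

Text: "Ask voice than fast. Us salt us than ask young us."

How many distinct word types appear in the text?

Distinct types: {ask, fast, salt, than, us, voice, young}
V = 7

7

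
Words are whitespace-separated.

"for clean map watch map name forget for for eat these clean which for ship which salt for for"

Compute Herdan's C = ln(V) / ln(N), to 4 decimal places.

N = 19, V = 11.
ln(V) = 2.397895, ln(N) = 2.944439
C = 2.397895 / 2.944439 = 0.8144

0.8144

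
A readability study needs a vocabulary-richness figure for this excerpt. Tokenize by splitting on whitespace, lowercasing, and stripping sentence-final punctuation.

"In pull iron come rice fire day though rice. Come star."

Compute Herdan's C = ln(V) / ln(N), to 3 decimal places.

0.916

N = 11, V = 9.
ln(V) = 2.197225, ln(N) = 2.397895
C = 2.197225 / 2.397895 = 0.916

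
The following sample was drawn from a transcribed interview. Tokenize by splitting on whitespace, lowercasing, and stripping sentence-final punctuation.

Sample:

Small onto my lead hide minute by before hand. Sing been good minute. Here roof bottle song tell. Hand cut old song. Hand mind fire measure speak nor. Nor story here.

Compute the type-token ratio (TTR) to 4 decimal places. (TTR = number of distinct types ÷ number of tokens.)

0.8065

N = 31 tokens, V = 25 types.
TTR = V / N = 25 / 31 = 0.8065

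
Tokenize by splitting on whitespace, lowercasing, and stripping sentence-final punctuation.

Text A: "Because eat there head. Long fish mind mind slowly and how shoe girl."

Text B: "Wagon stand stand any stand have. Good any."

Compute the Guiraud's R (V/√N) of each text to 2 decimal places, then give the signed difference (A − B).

1.56

A: V=12, N=13, R=3.33
B: V=5, N=8, R=1.77
Difference = 3.33 − 1.77 = 1.56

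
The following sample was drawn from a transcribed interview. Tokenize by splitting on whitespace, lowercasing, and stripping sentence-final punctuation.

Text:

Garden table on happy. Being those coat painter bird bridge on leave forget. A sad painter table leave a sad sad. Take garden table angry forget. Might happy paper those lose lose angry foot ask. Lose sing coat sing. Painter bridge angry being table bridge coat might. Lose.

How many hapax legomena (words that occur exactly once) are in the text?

5

Frequencies: table:4, lose:4, coat:3, painter:3, bridge:3, sad:3, angry:3, garden:2, on:2, happy:2, being:2, those:2, leave:2, forget:2, a:2, might:2, sing:2, bird:1, take:1, paper:1, … (2 more, each freq 1)
Hapax (freq=1): ask, bird, foot, paper, take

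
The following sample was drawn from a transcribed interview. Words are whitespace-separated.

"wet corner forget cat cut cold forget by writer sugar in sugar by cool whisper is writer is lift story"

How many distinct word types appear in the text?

Distinct types: {by, cat, cold, cool, corner, cut, forget, in, is, lift, story, sugar, wet, whisper, writer}
V = 15

15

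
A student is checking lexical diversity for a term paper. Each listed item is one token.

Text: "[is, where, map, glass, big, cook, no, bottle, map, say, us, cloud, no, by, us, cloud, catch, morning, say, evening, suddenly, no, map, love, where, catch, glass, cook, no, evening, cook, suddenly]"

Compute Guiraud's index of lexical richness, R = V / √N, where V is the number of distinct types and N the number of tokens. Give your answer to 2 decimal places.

3.01

N = 32, V = 17.
√N = 5.656854
R = 17 / 5.656854 = 3.01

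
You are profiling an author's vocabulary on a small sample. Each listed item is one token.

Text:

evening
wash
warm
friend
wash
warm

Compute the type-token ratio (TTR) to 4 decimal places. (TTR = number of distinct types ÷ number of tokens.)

0.6667

N = 6 tokens, V = 4 types.
TTR = V / N = 4 / 6 = 0.6667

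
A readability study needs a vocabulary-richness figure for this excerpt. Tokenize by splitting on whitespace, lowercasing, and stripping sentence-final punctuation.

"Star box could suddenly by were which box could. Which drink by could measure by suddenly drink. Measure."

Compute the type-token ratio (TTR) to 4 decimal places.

0.5000

N = 18 tokens, V = 9 types.
TTR = V / N = 9 / 18 = 0.5000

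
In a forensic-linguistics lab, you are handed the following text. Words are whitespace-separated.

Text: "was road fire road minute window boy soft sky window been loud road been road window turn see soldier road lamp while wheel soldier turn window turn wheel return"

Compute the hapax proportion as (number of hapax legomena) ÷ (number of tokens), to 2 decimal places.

0.38

Frequencies: road:5, window:4, turn:3, been:2, soldier:2, wheel:2, was:1, fire:1, minute:1, boy:1, soft:1, sky:1, loud:1, see:1, lamp:1, while:1, return:1
Hapax count = 11; token count = 29.
Ratio = 11 / 29 = 0.38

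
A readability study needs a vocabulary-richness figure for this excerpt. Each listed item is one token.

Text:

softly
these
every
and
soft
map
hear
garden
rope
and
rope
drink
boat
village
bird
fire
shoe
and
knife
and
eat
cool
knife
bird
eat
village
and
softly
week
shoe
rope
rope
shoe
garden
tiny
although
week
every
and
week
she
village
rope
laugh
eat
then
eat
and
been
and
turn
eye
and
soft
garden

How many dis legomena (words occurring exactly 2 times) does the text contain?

5

Frequencies: and:9, rope:5, eat:4, garden:3, village:3, shoe:3, week:3, softly:2, every:2, soft:2, bird:2, knife:2, these:1, map:1, hear:1, drink:1, boat:1, fire:1, cool:1, tiny:1, … (7 more, each freq 1)
Words with frequency 2: bird, every, knife, soft, softly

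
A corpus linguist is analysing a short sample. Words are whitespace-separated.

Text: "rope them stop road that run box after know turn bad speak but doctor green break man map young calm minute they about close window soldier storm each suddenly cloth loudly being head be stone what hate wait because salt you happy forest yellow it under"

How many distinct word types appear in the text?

Distinct types: {about, after, bad, be, because, being, box, break, but, calm, close, cloth, doctor, each, forest, green, happy, hate, head, it, know, loudly, man, map, minute, road, rope, run, salt, soldier, speak, stone, stop, storm, suddenly, that, them, they, turn, under, wait, what, window, yellow, you, young}
V = 46

46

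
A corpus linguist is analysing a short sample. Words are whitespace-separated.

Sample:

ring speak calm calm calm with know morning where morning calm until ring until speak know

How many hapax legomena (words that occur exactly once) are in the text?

Frequencies: calm:4, ring:2, speak:2, know:2, morning:2, until:2, with:1, where:1
Hapax (freq=1): where, with

2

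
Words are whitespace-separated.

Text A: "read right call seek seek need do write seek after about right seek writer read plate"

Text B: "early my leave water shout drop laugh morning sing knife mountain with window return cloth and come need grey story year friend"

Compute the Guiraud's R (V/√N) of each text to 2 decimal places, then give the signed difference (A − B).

-1.94

A: V=11, N=16, R=2.75
B: V=22, N=22, R=4.69
Difference = 2.75 − 4.69 = -1.94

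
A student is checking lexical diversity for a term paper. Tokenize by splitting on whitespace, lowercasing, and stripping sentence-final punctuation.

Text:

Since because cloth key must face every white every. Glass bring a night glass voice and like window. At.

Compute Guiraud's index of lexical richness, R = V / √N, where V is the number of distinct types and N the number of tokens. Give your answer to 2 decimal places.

N = 19, V = 17.
√N = 4.358899
R = 17 / 4.358899 = 3.90

3.90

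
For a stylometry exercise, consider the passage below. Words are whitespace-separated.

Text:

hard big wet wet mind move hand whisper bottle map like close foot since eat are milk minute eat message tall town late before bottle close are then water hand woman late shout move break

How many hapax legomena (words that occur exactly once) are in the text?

19

Frequencies: wet:2, move:2, hand:2, bottle:2, close:2, eat:2, are:2, late:2, hard:1, big:1, mind:1, whisper:1, map:1, like:1, foot:1, since:1, milk:1, minute:1, message:1, tall:1, … (7 more, each freq 1)
Hapax (freq=1): before, big, break, foot, hard, like, map, message, milk, mind, minute, shout, since, tall, then, town, water, whisper, woman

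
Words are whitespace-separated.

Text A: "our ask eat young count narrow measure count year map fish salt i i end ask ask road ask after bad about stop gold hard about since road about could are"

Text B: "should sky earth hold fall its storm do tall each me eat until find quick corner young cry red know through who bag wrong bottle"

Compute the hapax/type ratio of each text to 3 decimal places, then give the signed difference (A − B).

-0.217

A: hapax=18, V=23, ratio=0.783
B: hapax=25, V=25, ratio=1.000
Difference = 0.783 − 1.000 = -0.217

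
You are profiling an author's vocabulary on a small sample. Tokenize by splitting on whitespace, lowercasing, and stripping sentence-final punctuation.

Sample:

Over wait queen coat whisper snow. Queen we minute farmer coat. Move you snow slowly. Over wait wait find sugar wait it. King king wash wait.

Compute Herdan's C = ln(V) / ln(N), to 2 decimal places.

N = 26, V = 17.
ln(V) = 2.833213, ln(N) = 3.258097
C = 2.833213 / 3.258097 = 0.87

0.87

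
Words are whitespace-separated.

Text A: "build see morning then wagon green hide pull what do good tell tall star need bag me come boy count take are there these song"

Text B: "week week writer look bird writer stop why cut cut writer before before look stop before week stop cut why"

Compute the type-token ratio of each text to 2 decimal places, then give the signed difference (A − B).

TTR(A) = 25/25 = 1.00
TTR(B) = 8/20 = 0.40
Difference = 1.00 − 0.40 = 0.60

0.60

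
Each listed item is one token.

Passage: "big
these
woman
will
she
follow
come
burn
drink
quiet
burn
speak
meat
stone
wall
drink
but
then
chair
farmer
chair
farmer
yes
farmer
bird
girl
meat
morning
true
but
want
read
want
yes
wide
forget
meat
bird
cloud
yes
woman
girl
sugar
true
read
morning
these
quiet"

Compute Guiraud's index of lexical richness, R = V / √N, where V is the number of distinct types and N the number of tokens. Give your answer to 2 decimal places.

N = 48, V = 29.
√N = 6.928203
R = 29 / 6.928203 = 4.19

4.19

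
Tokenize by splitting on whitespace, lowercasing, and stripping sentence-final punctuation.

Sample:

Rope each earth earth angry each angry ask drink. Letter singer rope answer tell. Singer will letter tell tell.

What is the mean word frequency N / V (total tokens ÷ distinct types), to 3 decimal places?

1.727

N = 19 tokens, V = 11 types.
Mean frequency = N / V = 19 / 11 = 1.727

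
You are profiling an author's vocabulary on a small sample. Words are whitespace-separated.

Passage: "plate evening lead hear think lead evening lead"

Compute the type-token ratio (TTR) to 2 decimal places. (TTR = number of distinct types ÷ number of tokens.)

N = 8 tokens, V = 5 types.
TTR = V / N = 5 / 8 = 0.63

0.63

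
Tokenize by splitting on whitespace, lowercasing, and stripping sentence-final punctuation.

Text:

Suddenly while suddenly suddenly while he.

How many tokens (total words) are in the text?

Tokens: suddenly, while, suddenly, suddenly, while, he
N = 6

6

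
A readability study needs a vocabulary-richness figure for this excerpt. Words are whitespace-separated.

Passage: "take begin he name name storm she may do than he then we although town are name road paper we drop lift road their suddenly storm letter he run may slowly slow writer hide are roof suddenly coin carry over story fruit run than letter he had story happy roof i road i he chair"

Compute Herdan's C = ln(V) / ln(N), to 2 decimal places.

0.89

N = 55, V = 36.
ln(V) = 3.583519, ln(N) = 4.007333
C = 3.583519 / 4.007333 = 0.89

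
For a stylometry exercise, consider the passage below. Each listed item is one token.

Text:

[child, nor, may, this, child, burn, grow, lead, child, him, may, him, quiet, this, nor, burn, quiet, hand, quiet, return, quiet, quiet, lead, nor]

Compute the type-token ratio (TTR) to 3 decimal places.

N = 24 tokens, V = 11 types.
TTR = V / N = 11 / 24 = 0.458

0.458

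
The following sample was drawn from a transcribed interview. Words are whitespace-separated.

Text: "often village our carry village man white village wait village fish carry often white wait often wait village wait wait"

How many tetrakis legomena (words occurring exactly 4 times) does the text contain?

0

Frequencies: village:5, wait:5, often:3, carry:2, white:2, our:1, man:1, fish:1
Words with frequency 4: (none)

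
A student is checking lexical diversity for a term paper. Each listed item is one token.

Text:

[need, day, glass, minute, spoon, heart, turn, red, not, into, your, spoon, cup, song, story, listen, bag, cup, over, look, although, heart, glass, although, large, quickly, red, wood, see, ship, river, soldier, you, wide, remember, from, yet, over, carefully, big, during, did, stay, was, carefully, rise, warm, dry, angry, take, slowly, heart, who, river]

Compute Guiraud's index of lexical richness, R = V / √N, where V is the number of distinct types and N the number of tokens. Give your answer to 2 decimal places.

5.99

N = 54, V = 44.
√N = 7.348469
R = 44 / 7.348469 = 5.99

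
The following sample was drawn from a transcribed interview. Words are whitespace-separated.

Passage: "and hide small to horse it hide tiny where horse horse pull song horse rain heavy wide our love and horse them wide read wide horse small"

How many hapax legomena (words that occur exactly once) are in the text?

12

Frequencies: horse:6, wide:3, and:2, hide:2, small:2, to:1, it:1, tiny:1, where:1, pull:1, song:1, rain:1, heavy:1, our:1, love:1, them:1, read:1
Hapax (freq=1): heavy, it, love, our, pull, rain, read, song, them, tiny, to, where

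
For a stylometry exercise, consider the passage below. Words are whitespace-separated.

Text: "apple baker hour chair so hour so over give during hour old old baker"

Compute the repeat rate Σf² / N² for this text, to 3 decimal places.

0.133

Frequencies: hour:3, baker:2, so:2, old:2, apple:1, chair:1, over:1, give:1, during:1
Σf² = 26; N² = 196
Repeat rate = 26 / 196 = 0.133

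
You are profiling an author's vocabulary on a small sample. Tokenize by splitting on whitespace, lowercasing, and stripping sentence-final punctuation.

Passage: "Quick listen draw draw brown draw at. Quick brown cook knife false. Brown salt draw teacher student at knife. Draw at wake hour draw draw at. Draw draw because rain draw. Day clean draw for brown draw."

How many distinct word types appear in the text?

18

Distinct types: {at, because, brown, clean, cook, day, draw, false, for, hour, knife, listen, quick, rain, salt, student, teacher, wake}
V = 18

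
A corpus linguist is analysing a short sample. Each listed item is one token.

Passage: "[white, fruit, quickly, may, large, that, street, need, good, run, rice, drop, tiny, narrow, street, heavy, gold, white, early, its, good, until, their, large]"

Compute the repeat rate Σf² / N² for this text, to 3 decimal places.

Frequencies: white:2, large:2, street:2, good:2, fruit:1, quickly:1, may:1, that:1, need:1, run:1, rice:1, drop:1, tiny:1, narrow:1, heavy:1, gold:1, early:1, its:1, until:1, their:1
Σf² = 32; N² = 576
Repeat rate = 32 / 576 = 0.056

0.056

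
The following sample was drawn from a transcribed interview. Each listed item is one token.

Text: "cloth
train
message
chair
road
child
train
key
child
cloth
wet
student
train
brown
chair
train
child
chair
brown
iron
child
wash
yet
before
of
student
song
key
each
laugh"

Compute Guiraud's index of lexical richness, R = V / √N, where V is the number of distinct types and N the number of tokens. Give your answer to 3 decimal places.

N = 30, V = 18.
√N = 5.477226
R = 18 / 5.477226 = 3.286

3.286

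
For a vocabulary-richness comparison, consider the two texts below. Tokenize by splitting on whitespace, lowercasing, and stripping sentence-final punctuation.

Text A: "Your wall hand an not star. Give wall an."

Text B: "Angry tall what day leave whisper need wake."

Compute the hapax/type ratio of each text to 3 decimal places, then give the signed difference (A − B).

-0.286

A: hapax=5, V=7, ratio=0.714
B: hapax=8, V=8, ratio=1.000
Difference = 0.714 − 1.000 = -0.286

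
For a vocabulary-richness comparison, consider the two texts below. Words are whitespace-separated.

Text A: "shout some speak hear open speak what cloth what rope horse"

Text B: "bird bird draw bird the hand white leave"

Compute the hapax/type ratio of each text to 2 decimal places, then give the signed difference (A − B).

-0.05

A: hapax=7, V=9, ratio=0.78
B: hapax=5, V=6, ratio=0.83
Difference = 0.78 − 0.83 = -0.05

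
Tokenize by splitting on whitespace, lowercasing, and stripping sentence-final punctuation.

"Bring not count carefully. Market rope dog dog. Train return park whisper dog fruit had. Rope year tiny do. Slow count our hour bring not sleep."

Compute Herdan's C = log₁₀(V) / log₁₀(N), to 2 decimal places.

0.92

N = 26, V = 20.
log₁₀(V) = 1.301030, log₁₀(N) = 1.414973
C = 1.301030 / 1.414973 = 0.92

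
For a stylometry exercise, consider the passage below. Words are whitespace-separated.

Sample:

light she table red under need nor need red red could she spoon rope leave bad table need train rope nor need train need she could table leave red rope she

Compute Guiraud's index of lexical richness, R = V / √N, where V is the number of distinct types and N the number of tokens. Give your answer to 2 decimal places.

2.33

N = 31, V = 13.
√N = 5.567764
R = 13 / 5.567764 = 2.33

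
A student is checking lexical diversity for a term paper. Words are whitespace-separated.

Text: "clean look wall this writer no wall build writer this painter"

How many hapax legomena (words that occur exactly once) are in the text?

5

Frequencies: wall:2, this:2, writer:2, clean:1, look:1, no:1, build:1, painter:1
Hapax (freq=1): build, clean, look, no, painter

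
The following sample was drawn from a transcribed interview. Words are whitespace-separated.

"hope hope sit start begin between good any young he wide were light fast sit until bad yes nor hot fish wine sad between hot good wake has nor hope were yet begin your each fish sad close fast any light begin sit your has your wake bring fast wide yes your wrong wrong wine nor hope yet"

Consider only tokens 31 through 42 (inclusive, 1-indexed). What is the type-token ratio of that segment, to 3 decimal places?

Segment tokens 31–42: were, yet, begin, your, each, fish, sad, close, fast, any, light, begin
Segment N = 12, segment V = 11.
TTR = 11 / 12 = 0.917

0.917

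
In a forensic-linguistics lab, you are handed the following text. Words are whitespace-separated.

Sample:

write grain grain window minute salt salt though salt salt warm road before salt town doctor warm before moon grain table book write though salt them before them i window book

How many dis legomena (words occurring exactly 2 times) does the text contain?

6

Frequencies: salt:6, grain:3, before:3, write:2, window:2, though:2, warm:2, book:2, them:2, minute:1, road:1, town:1, doctor:1, moon:1, table:1, i:1
Words with frequency 2: book, them, though, warm, window, write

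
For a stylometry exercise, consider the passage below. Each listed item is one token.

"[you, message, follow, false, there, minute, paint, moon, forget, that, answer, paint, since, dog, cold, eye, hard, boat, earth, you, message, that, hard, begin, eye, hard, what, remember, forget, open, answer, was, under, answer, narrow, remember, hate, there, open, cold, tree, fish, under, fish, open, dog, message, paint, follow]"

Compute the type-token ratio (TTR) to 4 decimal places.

0.5714

N = 49 tokens, V = 28 types.
TTR = V / N = 28 / 49 = 0.5714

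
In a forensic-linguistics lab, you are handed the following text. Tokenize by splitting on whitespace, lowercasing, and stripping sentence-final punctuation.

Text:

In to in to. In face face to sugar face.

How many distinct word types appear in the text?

Distinct types: {face, in, sugar, to}
V = 4

4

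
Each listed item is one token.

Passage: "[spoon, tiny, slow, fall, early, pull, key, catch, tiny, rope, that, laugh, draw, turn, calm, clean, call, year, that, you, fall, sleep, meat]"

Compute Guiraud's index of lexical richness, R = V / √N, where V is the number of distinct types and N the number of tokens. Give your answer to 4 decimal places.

N = 23, V = 20.
√N = 4.795832
R = 20 / 4.795832 = 4.1703

4.1703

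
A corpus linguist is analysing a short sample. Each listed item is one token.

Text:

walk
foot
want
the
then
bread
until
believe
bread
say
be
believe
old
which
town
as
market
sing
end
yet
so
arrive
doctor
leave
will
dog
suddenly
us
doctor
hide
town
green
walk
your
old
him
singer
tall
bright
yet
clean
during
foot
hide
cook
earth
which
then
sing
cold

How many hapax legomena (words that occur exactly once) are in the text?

26

Frequencies: walk:2, foot:2, then:2, bread:2, believe:2, old:2, which:2, town:2, sing:2, yet:2, doctor:2, hide:2, want:1, the:1, until:1, say:1, be:1, as:1, market:1, end:1, … (18 more, each freq 1)
Hapax (freq=1): arrive, as, be, bright, clean, cold, cook, dog, during, earth, end, green, him, leave, market, say, singer, so, suddenly, tall, the, until, us, want, will, your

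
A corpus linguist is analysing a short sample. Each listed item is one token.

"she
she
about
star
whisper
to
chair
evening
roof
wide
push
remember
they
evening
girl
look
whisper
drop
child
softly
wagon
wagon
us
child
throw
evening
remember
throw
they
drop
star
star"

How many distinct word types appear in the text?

Distinct types: {about, chair, child, drop, evening, girl, look, push, remember, roof, she, softly, star, they, throw, to, us, wagon, whisper, wide}
V = 20

20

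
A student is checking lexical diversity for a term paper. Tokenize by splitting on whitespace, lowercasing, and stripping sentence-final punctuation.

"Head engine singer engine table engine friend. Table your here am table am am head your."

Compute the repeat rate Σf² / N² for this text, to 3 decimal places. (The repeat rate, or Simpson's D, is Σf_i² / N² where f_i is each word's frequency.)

0.148

Frequencies: engine:3, table:3, am:3, head:2, your:2, singer:1, friend:1, here:1
Σf² = 38; N² = 256
Repeat rate = 38 / 256 = 0.148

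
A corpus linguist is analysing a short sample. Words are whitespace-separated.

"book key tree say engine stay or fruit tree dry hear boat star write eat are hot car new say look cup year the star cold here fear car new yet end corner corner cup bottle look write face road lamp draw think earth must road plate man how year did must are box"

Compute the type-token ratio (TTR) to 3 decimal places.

0.759

N = 54 tokens, V = 41 types.
TTR = V / N = 41 / 54 = 0.759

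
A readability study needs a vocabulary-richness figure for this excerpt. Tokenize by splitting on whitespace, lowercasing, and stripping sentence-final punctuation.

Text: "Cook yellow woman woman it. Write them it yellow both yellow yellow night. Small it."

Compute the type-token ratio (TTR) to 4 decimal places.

N = 15 tokens, V = 9 types.
TTR = V / N = 9 / 15 = 0.6000

0.6000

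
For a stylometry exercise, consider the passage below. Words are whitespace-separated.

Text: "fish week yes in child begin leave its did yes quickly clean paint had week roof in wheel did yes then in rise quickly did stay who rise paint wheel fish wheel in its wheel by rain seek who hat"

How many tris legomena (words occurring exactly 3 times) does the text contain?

2

Frequencies: in:4, wheel:4, yes:3, did:3, fish:2, week:2, its:2, quickly:2, paint:2, rise:2, who:2, child:1, begin:1, leave:1, clean:1, had:1, roof:1, then:1, stay:1, by:1, … (3 more, each freq 1)
Words with frequency 3: did, yes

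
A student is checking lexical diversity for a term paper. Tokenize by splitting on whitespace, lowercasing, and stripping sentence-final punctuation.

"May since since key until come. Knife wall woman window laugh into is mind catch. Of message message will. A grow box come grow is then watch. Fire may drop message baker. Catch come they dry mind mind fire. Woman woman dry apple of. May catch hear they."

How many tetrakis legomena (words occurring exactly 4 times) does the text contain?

0

Frequencies: may:3, come:3, woman:3, mind:3, catch:3, message:3, since:2, is:2, of:2, grow:2, fire:2, they:2, dry:2, key:1, until:1, knife:1, wall:1, window:1, laugh:1, into:1, … (9 more, each freq 1)
Words with frequency 4: (none)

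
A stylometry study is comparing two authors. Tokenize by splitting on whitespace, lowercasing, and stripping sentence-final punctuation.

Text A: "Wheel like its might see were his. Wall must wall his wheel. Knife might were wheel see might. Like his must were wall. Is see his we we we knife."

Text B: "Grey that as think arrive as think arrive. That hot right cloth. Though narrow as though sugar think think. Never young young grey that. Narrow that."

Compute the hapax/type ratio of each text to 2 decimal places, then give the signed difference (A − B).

-0.21

A: hapax=2, V=12, ratio=0.17
B: hapax=5, V=13, ratio=0.38
Difference = 0.17 − 0.38 = -0.21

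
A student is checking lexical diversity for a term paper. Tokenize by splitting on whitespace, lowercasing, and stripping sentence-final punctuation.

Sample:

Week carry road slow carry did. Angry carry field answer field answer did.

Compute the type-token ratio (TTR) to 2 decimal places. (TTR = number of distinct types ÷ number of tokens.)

0.62

N = 13 tokens, V = 8 types.
TTR = V / N = 8 / 13 = 0.62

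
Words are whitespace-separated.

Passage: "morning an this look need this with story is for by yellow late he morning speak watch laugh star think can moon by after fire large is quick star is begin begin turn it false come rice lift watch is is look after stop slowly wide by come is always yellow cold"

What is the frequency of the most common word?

6

Frequencies: is:6, by:3, morning:2, this:2, look:2, yellow:2, watch:2, star:2, after:2, begin:2, come:2, an:1, need:1, with:1, story:1, for:1, late:1, he:1, speak:1, laugh:1, … (16 more, each freq 1)
Most common: 'is' with frequency 6.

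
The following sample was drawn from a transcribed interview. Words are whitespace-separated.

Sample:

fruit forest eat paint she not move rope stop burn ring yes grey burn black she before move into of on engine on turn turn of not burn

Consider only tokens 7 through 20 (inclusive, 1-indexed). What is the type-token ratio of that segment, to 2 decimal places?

0.86

Segment tokens 7–20: move, rope, stop, burn, ring, yes, grey, burn, black, she, before, move, into, of
Segment N = 14, segment V = 12.
TTR = 12 / 14 = 0.86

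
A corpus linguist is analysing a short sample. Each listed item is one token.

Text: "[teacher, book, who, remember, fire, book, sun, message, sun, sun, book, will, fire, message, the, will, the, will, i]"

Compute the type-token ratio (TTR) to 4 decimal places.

0.5263

N = 19 tokens, V = 10 types.
TTR = V / N = 10 / 19 = 0.5263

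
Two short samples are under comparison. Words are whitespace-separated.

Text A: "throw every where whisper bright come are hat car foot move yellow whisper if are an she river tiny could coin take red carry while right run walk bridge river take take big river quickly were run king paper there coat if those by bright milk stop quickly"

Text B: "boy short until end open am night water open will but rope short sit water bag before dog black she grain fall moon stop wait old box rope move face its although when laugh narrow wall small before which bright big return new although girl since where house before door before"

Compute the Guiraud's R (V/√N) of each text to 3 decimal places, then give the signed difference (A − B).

A: V=38, N=48, R=5.485
B: V=43, N=51, R=6.021
Difference = 5.485 − 6.021 = -0.536

-0.536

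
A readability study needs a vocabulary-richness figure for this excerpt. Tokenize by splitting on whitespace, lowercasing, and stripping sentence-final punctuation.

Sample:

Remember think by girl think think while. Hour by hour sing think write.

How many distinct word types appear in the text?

8

Distinct types: {by, girl, hour, remember, sing, think, while, write}
V = 8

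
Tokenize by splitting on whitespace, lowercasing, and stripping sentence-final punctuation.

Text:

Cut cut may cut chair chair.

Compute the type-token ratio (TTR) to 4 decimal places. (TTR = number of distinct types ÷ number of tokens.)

N = 6 tokens, V = 3 types.
TTR = V / N = 3 / 6 = 0.5000

0.5000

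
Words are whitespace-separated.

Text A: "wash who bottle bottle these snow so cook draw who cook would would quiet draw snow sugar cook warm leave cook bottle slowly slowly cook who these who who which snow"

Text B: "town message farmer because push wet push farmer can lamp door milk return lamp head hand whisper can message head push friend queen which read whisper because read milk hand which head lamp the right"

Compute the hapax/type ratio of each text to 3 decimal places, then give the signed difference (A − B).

0.067

A: hapax=7, V=15, ratio=0.467
B: hapax=8, V=20, ratio=0.400
Difference = 0.467 − 0.400 = 0.067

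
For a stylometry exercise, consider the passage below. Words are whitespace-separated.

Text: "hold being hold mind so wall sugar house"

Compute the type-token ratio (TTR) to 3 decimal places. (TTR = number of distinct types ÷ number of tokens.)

N = 8 tokens, V = 7 types.
TTR = V / N = 7 / 8 = 0.875

0.875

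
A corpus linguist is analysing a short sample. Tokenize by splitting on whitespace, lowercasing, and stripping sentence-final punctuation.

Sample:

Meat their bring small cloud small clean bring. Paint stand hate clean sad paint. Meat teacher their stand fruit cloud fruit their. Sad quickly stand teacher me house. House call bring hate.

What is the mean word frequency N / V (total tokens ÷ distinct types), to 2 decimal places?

2.00

N = 32 tokens, V = 16 types.
Mean frequency = N / V = 32 / 16 = 2.00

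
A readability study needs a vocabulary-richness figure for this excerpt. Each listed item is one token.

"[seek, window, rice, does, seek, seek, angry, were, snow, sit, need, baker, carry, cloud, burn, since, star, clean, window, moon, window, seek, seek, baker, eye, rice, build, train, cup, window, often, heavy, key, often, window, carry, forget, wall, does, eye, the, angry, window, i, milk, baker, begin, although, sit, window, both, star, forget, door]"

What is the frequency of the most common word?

Frequencies: window:7, seek:5, baker:3, rice:2, does:2, angry:2, sit:2, carry:2, star:2, eye:2, often:2, forget:2, were:1, snow:1, need:1, cloud:1, burn:1, since:1, clean:1, moon:1, … (13 more, each freq 1)
Most common: 'window' with frequency 7.

7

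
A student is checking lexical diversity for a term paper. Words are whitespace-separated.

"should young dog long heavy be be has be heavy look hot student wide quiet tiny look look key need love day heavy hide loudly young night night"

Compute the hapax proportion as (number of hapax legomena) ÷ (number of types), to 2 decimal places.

Frequencies: heavy:3, be:3, look:3, young:2, night:2, should:1, dog:1, long:1, has:1, hot:1, student:1, wide:1, quiet:1, tiny:1, key:1, need:1, love:1, day:1, hide:1, loudly:1
Hapax count = 15; type count = 20.
Ratio = 15 / 20 = 0.75

0.75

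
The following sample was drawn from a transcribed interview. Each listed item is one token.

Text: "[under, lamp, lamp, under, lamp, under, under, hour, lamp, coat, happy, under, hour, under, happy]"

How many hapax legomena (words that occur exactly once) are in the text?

Frequencies: under:6, lamp:4, hour:2, happy:2, coat:1
Hapax (freq=1): coat

1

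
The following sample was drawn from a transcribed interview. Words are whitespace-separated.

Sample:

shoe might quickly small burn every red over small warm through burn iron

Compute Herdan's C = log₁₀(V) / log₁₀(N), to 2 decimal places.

N = 13, V = 11.
log₁₀(V) = 1.041393, log₁₀(N) = 1.113943
C = 1.041393 / 1.113943 = 0.93

0.93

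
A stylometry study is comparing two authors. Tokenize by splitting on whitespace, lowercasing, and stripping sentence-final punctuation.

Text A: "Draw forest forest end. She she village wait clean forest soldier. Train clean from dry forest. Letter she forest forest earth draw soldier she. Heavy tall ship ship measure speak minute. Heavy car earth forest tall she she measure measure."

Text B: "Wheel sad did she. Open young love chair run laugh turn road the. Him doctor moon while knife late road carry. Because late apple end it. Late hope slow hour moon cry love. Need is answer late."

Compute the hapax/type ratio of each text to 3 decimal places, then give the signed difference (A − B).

-0.371

A: hapax=10, V=20, ratio=0.500
B: hapax=27, V=31, ratio=0.871
Difference = 0.500 − 0.871 = -0.371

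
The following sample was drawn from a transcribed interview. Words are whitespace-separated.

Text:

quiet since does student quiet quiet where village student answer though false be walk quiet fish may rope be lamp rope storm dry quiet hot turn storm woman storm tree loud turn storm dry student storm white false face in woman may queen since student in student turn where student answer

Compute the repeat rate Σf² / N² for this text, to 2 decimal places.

0.06

Frequencies: student:6, quiet:5, storm:5, turn:3, since:2, where:2, answer:2, false:2, be:2, may:2, rope:2, dry:2, woman:2, in:2, does:1, village:1, though:1, walk:1, fish:1, lamp:1, … (6 more, each freq 1)
Σf² = 147; N² = 2601
Repeat rate = 147 / 2601 = 0.06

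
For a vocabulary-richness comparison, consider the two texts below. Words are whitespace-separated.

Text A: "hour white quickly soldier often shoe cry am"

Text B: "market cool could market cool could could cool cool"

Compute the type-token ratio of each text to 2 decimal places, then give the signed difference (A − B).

TTR(A) = 8/8 = 1.00
TTR(B) = 3/9 = 0.33
Difference = 1.00 − 0.33 = 0.67

0.67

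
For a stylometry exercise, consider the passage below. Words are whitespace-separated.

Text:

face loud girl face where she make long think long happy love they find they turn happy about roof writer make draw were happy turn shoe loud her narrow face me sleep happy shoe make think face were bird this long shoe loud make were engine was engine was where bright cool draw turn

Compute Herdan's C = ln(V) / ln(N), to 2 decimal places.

0.84

N = 54, V = 29.
ln(V) = 3.367296, ln(N) = 3.988984
C = 3.367296 / 3.988984 = 0.84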